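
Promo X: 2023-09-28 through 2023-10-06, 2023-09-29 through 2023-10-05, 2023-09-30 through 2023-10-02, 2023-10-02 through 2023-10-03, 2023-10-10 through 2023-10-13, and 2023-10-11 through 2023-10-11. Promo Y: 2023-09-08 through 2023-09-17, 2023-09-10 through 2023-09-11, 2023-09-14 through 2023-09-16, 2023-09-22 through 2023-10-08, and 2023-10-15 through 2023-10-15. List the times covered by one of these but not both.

First set merges to 2023-09-28 through 2023-10-06, 2023-10-10 through 2023-10-13.
Second set merges to 2023-09-08 through 2023-09-17, 2023-09-22 through 2023-10-08, 2023-10-15 through 2023-10-15.
A but not B: 2023-10-10 through 2023-10-13.
B but not A: 2023-09-08 through 2023-09-17, 2023-09-22 through 2023-09-27, 2023-10-07 through 2023-10-08, 2023-10-15 through 2023-10-15.
Combining gives A △ B.

2023-09-08 through 2023-09-17, 2023-09-22 through 2023-09-27, 2023-10-07 through 2023-10-08, 2023-10-10 through 2023-10-13, 2023-10-15 through 2023-10-15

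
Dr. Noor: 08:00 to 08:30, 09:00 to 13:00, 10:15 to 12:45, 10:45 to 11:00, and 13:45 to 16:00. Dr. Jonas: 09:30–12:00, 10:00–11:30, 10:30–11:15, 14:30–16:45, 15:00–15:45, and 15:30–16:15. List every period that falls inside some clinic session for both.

Merge the first list: 08:00–08:30, 09:00–13:00, 13:45–16:00.
Merge the second list: 09:30–12:00, 14:30–16:45.
08:00–08:30: no overlap with the second set.
09:00–13:00 meets the second set on 09:30–12:00.
13:45–16:00 meets the second set on 14:30–16:00.

09:30–12:00, 14:30–16:00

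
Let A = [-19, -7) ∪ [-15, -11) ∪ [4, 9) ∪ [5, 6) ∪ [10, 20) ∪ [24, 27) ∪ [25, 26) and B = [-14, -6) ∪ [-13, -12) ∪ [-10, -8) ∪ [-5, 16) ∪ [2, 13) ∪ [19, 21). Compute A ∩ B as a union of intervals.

Merge the first list: [-19, -7), [4, 9), [10, 20), [24, 27).
Merge the second list: [-14, -6), [-5, 16), [19, 21).
[-19, -7) ∩ B → [-14, -7).
[4, 9) ∩ B → [4, 9).
[10, 20) ∩ B → [10, 16), [19, 20).
[24, 27) meets no B interval.

[-14, -7) ∪ [4, 9) ∪ [10, 16) ∪ [19, 20)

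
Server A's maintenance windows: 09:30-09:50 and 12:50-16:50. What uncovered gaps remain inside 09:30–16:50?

After merging, the occupied span is 09:30–09:50, 12:50–16:50.
Gaps within 09:30–16:50: 09:50–12:50.

09:50–12:50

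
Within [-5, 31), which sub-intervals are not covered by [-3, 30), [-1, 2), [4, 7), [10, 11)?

[-5, -3) ∪ [30, 31)

After merging, the occupied span is [-3, 30).
Complement within [-5, 31): [-5, -3), [30, 31).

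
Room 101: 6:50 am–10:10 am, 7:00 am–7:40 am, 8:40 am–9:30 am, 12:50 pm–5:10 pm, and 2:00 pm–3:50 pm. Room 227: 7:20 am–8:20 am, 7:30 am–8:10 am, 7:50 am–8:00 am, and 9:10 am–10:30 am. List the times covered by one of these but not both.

Merge the first list: 6:50 am–10:10 am, 12:50 pm–5:10 pm.
Merge the second list: 7:20 am–8:20 am, 9:10 am–10:30 am.
A but not B: 6:50 am–7:20 am, 8:20 am–9:10 am, 12:50 pm–5:10 pm.
B but not A: 10:10 am–10:30 am.
Combining gives A △ B.

6:50 am–7:20 am, 8:20 am–9:10 am, 10:10 am–10:30 am, 12:50 pm–5:10 pm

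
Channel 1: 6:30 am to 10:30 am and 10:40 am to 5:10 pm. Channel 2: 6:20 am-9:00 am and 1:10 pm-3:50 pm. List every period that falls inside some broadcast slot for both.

6:30 am–10:30 am meets the second set on 6:30 am–9:00 am.
10:40 am–5:10 pm meets the second set on 1:10 pm–3:50 pm.

6:30 am–9:00 am, 1:10 pm–3:50 pm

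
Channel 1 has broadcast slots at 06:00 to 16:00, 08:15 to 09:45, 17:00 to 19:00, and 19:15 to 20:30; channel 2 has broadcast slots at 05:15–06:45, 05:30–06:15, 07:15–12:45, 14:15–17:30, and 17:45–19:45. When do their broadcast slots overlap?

Merge the first list: 06:00–16:00, 17:00–19:00, 19:15–20:30.
Merge the second list: 05:15–06:45, 07:15–12:45, 14:15–17:30, 17:45–19:45.
06:00–16:00 ∩ B → 06:00–06:45, 07:15–12:45, 14:15–16:00.
17:00–19:00 ∩ B → 17:00–17:30, 17:45–19:00.
19:15–20:30 ∩ B → 19:15–19:45.

06:00–06:45, 07:15–12:45, 14:15–16:00, 17:00–17:30, 17:45–19:00, 19:15–19:45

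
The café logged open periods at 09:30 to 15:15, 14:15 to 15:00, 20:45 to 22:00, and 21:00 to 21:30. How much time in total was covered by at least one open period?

Merged: 09:30–15:15, 20:45–22:00.
Lengths: 5 h 45 min + 1 h 15 min = 7 h.

7 h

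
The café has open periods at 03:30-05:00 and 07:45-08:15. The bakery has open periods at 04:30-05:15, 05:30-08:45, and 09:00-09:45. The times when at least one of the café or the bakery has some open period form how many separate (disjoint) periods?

3

A ∪ B = 03:30–05:15, 05:30–08:45, 09:00–09:45.
That is 3 disjoint pieces.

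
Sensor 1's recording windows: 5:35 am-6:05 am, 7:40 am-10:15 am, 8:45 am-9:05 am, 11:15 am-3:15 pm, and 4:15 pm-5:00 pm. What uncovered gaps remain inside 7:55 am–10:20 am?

The merged coverage is 5:35 am–6:05 am, 7:40 am–10:15 am, 11:15 am–3:15 pm, 4:15 pm–5:00 pm.
Uncovered inside 7:55 am–10:20 am: 10:15 am–10:20 am.

10:15 am–10:20 am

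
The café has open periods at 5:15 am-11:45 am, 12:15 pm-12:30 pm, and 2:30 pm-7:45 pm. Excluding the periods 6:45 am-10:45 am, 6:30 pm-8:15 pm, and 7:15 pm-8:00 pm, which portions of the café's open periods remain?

5:15 am–6:45 am, 10:45 am–11:45 am, 12:15 pm–12:30 pm, 2:30 pm–6:30 pm

Second set merges to 6:45 am–10:45 am, 6:30 pm–8:15 pm.
5:15 am–11:45 am with B removed leaves 5:15 am–6:45 am, 10:45 am–11:45 am.
12:15 pm–12:30 pm is untouched.
2:30 pm–7:45 pm with B removed leaves 2:30 pm–6:30 pm.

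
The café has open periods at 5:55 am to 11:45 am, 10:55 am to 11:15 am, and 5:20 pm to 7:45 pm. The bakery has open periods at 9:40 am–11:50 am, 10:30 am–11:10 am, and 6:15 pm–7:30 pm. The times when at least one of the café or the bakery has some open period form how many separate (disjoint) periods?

First set merges to 5:55 am–11:45 am, 5:20 pm–7:45 pm.
Second set merges to 9:40 am–11:50 am, 6:15 pm–7:30 pm.
A ∪ B = 5:55 am–11:50 am, 5:20 pm–7:45 pm.
That is 2 disjoint pieces.

2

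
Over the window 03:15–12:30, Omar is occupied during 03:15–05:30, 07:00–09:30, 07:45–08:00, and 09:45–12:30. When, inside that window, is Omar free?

Covered (merged): 03:15–05:30, 07:00–09:30, 09:45–12:30.
Complement within 03:15–12:30: 05:30–07:00, 09:30–09:45.

05:30–07:00, 09:30–09:45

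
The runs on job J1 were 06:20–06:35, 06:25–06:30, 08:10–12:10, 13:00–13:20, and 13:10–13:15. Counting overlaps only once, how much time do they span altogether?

4 h 35 min

Merged: 06:20-06:35, 08:10-12:10, 13:00-13:20.
Lengths: 15 min + 4 h + 20 min = 4 h 35 min.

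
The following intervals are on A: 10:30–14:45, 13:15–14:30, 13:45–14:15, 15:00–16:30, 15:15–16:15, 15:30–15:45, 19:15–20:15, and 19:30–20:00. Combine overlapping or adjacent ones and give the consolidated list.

13:15–14:30 overlaps/touches 10:30–14:45 → extend to 10:30–14:45.
13:45–14:15 overlaps/touches 10:30–14:45 → extend to 10:30–14:45.
15:00–16:30 is disjoint → start new block.
15:15–16:15 overlaps/touches 15:00–16:30 → extend to 15:00–16:30.
15:30–15:45 overlaps/touches 15:00–16:30 → extend to 15:00–16:30.
19:15–20:15 is disjoint → start new block.
19:30–20:00 overlaps/touches 19:15–20:15 → extend to 19:15–20:15.

10:30–14:45, 15:00–16:30, 19:15–20:15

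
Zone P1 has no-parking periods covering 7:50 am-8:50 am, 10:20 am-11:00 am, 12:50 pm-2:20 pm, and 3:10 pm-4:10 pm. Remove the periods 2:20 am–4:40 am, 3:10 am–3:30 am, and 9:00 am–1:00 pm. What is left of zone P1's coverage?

Merge the second list: 2:20 am-4:40 am, 9:00 am-1:00 pm.
7:50 am-8:50 am is untouched.
10:20 am-11:00 am lies entirely inside B → drops out.
12:50 pm-2:20 pm with B removed leaves 1:00 pm-2:20 pm.
3:10 pm-4:10 pm is untouched.

7:50 am-8:50 am, 1:00 pm-2:20 pm, 3:10 pm-4:10 pm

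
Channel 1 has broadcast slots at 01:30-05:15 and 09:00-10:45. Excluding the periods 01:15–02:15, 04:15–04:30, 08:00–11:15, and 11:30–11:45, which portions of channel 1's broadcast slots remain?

02:15–04:15, 04:30–05:15

01:30–05:15 minus B → 02:15–04:15, 04:30–05:15.
09:00–10:45: fully covered by B → removed.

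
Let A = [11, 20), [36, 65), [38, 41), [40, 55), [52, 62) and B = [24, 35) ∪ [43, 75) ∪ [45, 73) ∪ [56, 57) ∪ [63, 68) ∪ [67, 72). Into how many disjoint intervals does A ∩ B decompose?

A, merged: [11, 20), [36, 65).
B, merged: [24, 35), [43, 75).
A ∩ B = [43, 65).
That is 1 disjoint piece.

1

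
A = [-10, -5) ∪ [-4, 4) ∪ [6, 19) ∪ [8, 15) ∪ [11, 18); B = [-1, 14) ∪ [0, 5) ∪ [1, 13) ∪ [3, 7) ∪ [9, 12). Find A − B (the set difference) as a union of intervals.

Merge the first list: [-10, -5), [-4, 4), [6, 19).
Merge the second list: [-1, 14).
[-10, -5) is untouched.
[-4, 4) with B removed leaves [-4, -1).
[6, 19) with B removed leaves [14, 19).

[-10, -5) ∪ [-4, -1) ∪ [14, 19)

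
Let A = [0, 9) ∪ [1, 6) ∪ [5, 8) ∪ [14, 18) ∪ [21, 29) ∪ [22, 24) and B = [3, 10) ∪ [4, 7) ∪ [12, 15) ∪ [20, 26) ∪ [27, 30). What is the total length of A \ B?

Merge the first list: [0, 9), [14, 18), [21, 29).
Merge the second list: [3, 10), [12, 15), [20, 26), [27, 30).
A \ B = [0, 3), [15, 18), [26, 27).
Total: 3 + 3 + 1 = 7.

7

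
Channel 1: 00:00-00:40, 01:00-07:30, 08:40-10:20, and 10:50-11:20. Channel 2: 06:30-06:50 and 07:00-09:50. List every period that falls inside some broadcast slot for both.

06:30-06:50, 07:00-07:30, 08:40-09:50

00:00-00:40 falls entirely outside B.
01:00-07:30 overlaps B on 06:30-06:50, 07:00-07:30.
08:40-10:20 overlaps B on 08:40-09:50.
10:50-11:20 falls entirely outside B.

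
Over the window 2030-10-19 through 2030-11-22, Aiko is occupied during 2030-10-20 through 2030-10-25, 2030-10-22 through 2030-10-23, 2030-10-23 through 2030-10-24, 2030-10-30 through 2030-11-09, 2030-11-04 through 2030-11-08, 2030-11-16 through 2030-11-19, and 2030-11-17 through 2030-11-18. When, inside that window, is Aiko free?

2030-10-19 through 2030-10-19, 2030-10-26 through 2030-10-29, 2030-11-10 through 2030-11-15, 2030-11-20 through 2030-11-22

Covered (merged): 2030-10-20 through 2030-10-25, 2030-10-30 through 2030-11-09, 2030-11-16 through 2030-11-19.
Gaps within 2030-10-19 through 2030-11-22: 2030-10-19 through 2030-10-19, 2030-10-26 through 2030-10-29, 2030-11-10 through 2030-11-15, 2030-11-20 through 2030-11-22.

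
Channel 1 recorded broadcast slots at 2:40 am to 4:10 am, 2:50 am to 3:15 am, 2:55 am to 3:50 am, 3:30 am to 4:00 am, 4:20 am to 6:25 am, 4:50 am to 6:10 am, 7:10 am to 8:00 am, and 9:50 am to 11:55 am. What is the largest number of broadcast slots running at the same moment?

3

Sweep endpoints in order; track running count of active intervals.
Peak of 3 reached at 2:55 am.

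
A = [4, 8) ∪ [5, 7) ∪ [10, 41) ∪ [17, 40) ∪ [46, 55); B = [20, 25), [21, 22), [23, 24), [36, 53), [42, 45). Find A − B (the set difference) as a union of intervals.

[4, 8) ∪ [10, 20) ∪ [25, 36) ∪ [53, 55)

Merge the first list: [4, 8), [10, 41), [46, 55).
Merge the second list: [20, 25), [36, 53).
[4, 8): no B overlap → unchanged.
[10, 41) minus B → [10, 20), [25, 36).
[46, 55) minus B → [53, 55).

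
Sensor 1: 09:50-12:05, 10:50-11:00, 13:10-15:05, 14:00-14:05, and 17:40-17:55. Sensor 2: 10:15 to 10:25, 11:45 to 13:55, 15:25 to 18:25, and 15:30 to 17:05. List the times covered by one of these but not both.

A, merged: 09:50–12:05, 13:10–15:05, 17:40–17:55.
B, merged: 10:15–10:25, 11:45–13:55, 15:25–18:25.
Only in the first: 09:50–10:15, 10:25–11:45, 13:55–15:05.
Only in the second: 12:05–13:10, 15:25–17:40, 17:55–18:25.
Together these are the periods covered by exactly one.

09:50–10:15, 10:25–11:45, 12:05–13:10, 13:55–15:05, 15:25–17:40, 17:55–18:25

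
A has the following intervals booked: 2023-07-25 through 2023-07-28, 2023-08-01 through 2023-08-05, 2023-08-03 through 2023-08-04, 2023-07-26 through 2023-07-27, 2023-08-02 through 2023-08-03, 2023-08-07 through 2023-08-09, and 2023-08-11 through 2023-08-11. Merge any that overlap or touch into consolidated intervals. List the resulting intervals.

Sort by start: 2023-07-25 through 2023-07-28, 2023-07-26 through 2023-07-27, 2023-08-01 through 2023-08-05, 2023-08-02 through 2023-08-03, 2023-08-03 through 2023-08-04, 2023-08-07 through 2023-08-09, 2023-08-11 through 2023-08-11.
2023-07-26 through 2023-07-27 overlaps/touches 2023-07-25 through 2023-07-28 → extend to 2023-07-25 through 2023-07-28.
2023-08-01 through 2023-08-05 is disjoint → start new block.
2023-08-02 through 2023-08-03 overlaps/touches 2023-08-01 through 2023-08-05 → extend to 2023-08-01 through 2023-08-05.
2023-08-03 through 2023-08-04 overlaps/touches 2023-08-01 through 2023-08-05 → extend to 2023-08-01 through 2023-08-05.
2023-08-07 through 2023-08-09 is disjoint → start new block.
2023-08-11 through 2023-08-11 is disjoint → start new block.

2023-07-25 through 2023-07-28, 2023-08-01 through 2023-08-05, 2023-08-07 through 2023-08-09, 2023-08-11 through 2023-08-11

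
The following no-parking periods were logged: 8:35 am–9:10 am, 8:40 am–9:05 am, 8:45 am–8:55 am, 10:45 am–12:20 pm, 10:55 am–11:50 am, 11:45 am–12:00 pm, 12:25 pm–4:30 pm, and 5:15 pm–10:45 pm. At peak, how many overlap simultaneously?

At 8:45 am, 3 of the intervals are simultaneously active.
No point has more.

3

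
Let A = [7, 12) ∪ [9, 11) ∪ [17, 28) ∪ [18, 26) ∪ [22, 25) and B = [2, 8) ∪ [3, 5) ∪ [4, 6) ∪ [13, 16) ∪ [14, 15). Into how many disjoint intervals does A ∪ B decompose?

Merge the first list: [7, 12), [17, 28).
Merge the second list: [2, 8), [13, 16).
A ∪ B = [2, 12), [13, 16), [17, 28).
That is 3 disjoint pieces.

3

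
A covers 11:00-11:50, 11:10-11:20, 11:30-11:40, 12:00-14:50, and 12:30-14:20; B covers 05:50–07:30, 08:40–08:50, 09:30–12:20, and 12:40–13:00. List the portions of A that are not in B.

12:20-12:40, 13:00-14:50

First set merges to 11:00-11:50, 12:00-14:50.
11:00-11:50: fully covered by B → removed.
12:00-14:50 minus B → 12:20-12:40, 13:00-14:50.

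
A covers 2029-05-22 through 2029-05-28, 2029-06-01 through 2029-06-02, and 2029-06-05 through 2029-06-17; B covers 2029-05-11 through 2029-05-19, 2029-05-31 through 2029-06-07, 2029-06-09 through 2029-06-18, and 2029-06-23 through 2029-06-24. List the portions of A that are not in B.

2029-05-22 through 2029-05-28 is untouched.
2029-06-01 through 2029-06-02 lies entirely inside B → drops out.
2029-06-05 through 2029-06-17 with B removed leaves 2029-06-08 through 2029-06-08.

2029-05-22 through 2029-05-28, 2029-06-08 through 2029-06-08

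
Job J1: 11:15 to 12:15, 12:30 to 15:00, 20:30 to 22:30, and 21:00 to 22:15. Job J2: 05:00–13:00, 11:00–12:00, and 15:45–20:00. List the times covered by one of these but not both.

First set merges to 11:15–12:15, 12:30–15:00, 20:30–22:30.
Second set merges to 05:00–13:00, 15:45–20:00.
A \ B = 13:00–15:00, 20:30–22:30.
B \ A = 05:00–11:15, 12:15–12:30, 15:45–20:00.
Union of the two gives the symmetric difference.

05:00–11:15, 12:15–12:30, 13:00–15:00, 15:45–20:00, 20:30–22:30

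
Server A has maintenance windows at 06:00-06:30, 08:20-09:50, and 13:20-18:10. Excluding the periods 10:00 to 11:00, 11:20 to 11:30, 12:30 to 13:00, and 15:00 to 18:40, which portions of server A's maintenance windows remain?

06:00–06:30: nothing removed.
08:20–09:50: nothing removed.
13:20–18:10 \ B = 13:20–15:00.

06:00–06:30, 08:20–09:50, 13:20–15:00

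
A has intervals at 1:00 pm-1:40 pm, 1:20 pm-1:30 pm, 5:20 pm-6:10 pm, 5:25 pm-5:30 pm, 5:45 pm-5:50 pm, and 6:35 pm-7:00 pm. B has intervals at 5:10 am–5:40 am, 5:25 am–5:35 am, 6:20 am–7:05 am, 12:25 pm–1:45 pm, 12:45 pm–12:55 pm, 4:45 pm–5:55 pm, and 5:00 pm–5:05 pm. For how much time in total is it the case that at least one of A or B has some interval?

4 h 25 min

A, merged: 1:00 pm–1:40 pm, 5:20 pm–6:10 pm, 6:35 pm–7:00 pm.
B, merged: 5:10 am–5:40 am, 6:20 am–7:05 am, 12:25 pm–1:45 pm, 4:45 pm–5:55 pm.
A ∪ B = 5:10 am–5:40 am, 6:20 am–7:05 am, 12:25 pm–1:45 pm, 4:45 pm–6:10 pm, 6:35 pm–7:00 pm.
Total: 30 min + 45 min + 1 h 20 min + 1 h 25 min + 25 min = 4 h 25 min.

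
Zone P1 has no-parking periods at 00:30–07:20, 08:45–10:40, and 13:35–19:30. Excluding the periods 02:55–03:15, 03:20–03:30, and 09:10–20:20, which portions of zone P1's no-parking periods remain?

00:30–02:55, 03:15–03:20, 03:30–07:20, 08:45–09:10

00:30–07:20 \ B = 00:30–02:55, 03:15–03:20, 03:30–07:20.
08:45–10:40 \ B = 08:45–09:10.
13:35–19:30: entirely removed.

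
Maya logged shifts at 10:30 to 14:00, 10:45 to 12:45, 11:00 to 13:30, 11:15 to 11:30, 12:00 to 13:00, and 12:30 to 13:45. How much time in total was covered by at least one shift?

Merged: 10:30–14:00.
Length: 3 h 30 min.

3 h 30 min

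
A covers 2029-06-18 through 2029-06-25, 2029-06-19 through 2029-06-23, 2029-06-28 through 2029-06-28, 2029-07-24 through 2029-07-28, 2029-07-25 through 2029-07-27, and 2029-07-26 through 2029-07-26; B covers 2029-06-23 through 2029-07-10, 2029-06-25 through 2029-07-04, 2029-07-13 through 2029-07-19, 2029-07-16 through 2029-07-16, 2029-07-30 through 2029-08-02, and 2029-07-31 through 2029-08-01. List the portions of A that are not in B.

2029-06-18 through 2029-06-22, 2029-07-24 through 2029-07-28

Merge the first list: 2029-06-18 through 2029-06-25, 2029-06-28 through 2029-06-28, 2029-07-24 through 2029-07-28.
Merge the second list: 2029-06-23 through 2029-07-10, 2029-07-13 through 2029-07-19, 2029-07-30 through 2029-08-02.
2029-06-18 through 2029-06-25 \ B = 2029-06-18 through 2029-06-22.
2029-06-28 through 2029-06-28: entirely removed.
2029-07-24 through 2029-07-28: nothing removed.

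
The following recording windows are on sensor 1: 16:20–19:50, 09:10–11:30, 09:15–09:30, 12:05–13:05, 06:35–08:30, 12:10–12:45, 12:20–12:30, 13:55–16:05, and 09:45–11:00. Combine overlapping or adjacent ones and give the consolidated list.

Sort by start: 06:35–08:30, 09:10–11:30, 09:15–09:30, 09:45–11:00, 12:05–13:05, 12:10–12:45, 12:20–12:30, 13:55–16:05, 16:20–19:50.
09:10–11:30 is disjoint → start new block.
09:15–09:30 overlaps/touches 09:10–11:30 → extend to 09:10–11:30.
09:45–11:00 overlaps/touches 09:10–11:30 → extend to 09:10–11:30.
12:05–13:05 is disjoint → start new block.
12:10–12:45 overlaps/touches 12:05–13:05 → extend to 12:05–13:05.
12:20–12:30 overlaps/touches 12:05–13:05 → extend to 12:05–13:05.
13:55–16:05 is disjoint → start new block.
16:20–19:50 is disjoint → start new block.

06:35–08:30, 09:10–11:30, 12:05–13:05, 13:55–16:05, 16:20–19:50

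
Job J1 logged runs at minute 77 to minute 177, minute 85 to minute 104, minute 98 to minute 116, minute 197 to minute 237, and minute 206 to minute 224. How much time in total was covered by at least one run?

Merged: minute 77 to minute 177, minute 197 to minute 237.
Lengths: 100 minutes + 40 minutes = 140 minutes.

140 minutes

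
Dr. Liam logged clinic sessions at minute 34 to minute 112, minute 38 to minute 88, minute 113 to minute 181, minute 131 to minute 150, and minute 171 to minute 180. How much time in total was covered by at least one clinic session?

146 minutes

Merged: minute 34 to minute 112, minute 113 to minute 181.
Lengths: 78 minutes + 68 minutes = 146 minutes.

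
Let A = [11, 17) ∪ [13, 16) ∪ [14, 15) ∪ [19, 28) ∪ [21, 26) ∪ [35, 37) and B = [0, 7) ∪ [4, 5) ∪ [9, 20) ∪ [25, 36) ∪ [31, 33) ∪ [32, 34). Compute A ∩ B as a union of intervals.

First set merges to [11, 17), [19, 28), [35, 37).
Second set merges to [0, 7), [9, 20), [25, 36).
[11, 17) overlaps B on [11, 17).
[19, 28) overlaps B on [19, 20), [25, 28).
[35, 37) overlaps B on [35, 36).

[11, 17) ∪ [19, 20) ∪ [25, 28) ∪ [35, 36)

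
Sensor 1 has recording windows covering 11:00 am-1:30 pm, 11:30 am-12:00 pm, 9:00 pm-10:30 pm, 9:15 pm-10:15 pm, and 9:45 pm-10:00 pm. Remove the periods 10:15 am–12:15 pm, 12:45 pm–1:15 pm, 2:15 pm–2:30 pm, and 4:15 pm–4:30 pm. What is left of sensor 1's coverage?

12:15 pm-12:45 pm, 1:15 pm-1:30 pm, 9:00 pm-10:30 pm

First set merges to 11:00 am-1:30 pm, 9:00 pm-10:30 pm.
11:00 am-1:30 pm \ B = 12:15 pm-12:45 pm, 1:15 pm-1:30 pm.
9:00 pm-10:30 pm: nothing removed.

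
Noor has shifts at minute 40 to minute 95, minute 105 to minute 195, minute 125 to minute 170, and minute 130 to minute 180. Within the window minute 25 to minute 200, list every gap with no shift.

Covered (merged): minute 40 to minute 95, minute 105 to minute 195.
Gaps within minute 25 to minute 200: minute 25 to minute 40, minute 95 to minute 105, minute 195 to minute 200.

minute 25 to minute 40, minute 95 to minute 105, minute 195 to minute 200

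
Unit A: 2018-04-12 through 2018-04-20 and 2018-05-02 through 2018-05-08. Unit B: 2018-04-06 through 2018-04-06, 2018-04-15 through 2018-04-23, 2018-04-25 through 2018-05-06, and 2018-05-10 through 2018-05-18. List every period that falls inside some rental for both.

2018-04-15 through 2018-04-20, 2018-05-02 through 2018-05-06

2018-04-12 through 2018-04-20 ∩ B → 2018-04-15 through 2018-04-20.
2018-05-02 through 2018-05-08 ∩ B → 2018-05-02 through 2018-05-06.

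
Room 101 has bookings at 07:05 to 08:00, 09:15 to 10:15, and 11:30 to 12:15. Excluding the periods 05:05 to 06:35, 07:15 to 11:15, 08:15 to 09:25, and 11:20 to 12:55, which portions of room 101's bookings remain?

07:05-07:15

Second set merges to 05:05-06:35, 07:15-11:15, 11:20-12:55.
07:05-08:00 \ B = 07:05-07:15.
09:15-10:15: entirely removed.
11:30-12:15: entirely removed.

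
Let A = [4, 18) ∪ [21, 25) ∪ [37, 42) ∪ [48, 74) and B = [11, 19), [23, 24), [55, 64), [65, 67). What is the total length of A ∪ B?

A ∪ B = [4, 19), [21, 25), [37, 42), [48, 74).
Total: 15 + 4 + 5 + 26 = 50.

50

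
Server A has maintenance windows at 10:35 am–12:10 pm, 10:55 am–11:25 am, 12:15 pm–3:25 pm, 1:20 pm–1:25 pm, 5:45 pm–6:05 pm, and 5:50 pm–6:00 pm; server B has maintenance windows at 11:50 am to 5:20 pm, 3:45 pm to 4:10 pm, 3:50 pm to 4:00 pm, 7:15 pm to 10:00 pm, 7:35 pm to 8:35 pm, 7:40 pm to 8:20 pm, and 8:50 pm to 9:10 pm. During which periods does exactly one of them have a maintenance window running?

10:35 am-11:50 am, 12:10 pm-12:15 pm, 3:25 pm-5:20 pm, 5:45 pm-6:05 pm, 7:15 pm-10:00 pm

A, merged: 10:35 am-12:10 pm, 12:15 pm-3:25 pm, 5:45 pm-6:05 pm.
B, merged: 11:50 am-5:20 pm, 7:15 pm-10:00 pm.
Only in the first: 10:35 am-11:50 am, 5:45 pm-6:05 pm.
Only in the second: 12:10 pm-12:15 pm, 3:25 pm-5:20 pm, 7:15 pm-10:00 pm.
Together these are the periods covered by exactly one.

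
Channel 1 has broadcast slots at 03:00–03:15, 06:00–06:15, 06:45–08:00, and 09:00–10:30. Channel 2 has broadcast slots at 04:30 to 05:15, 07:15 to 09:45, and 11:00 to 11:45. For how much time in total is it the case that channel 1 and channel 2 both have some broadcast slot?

A ∩ B = 07:15-08:00, 09:00-09:45.
Total: 45 min + 45 min = 1 h 30 min.

1 h 30 min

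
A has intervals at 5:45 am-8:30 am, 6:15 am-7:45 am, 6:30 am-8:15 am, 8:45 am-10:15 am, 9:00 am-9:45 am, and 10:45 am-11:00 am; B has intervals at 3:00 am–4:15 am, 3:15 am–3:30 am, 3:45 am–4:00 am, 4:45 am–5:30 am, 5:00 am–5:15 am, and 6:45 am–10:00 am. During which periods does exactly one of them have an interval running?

3:00 am–4:15 am, 4:45 am–5:30 am, 5:45 am–6:45 am, 8:30 am–8:45 am, 10:00 am–10:15 am, 10:45 am–11:00 am

First set merges to 5:45 am–8:30 am, 8:45 am–10:15 am, 10:45 am–11:00 am.
Second set merges to 3:00 am–4:15 am, 4:45 am–5:30 am, 6:45 am–10:00 am.
A \ B = 5:45 am–6:45 am, 10:00 am–10:15 am, 10:45 am–11:00 am.
B \ A = 3:00 am–4:15 am, 4:45 am–5:30 am, 8:30 am–8:45 am.
Union of the two gives the symmetric difference.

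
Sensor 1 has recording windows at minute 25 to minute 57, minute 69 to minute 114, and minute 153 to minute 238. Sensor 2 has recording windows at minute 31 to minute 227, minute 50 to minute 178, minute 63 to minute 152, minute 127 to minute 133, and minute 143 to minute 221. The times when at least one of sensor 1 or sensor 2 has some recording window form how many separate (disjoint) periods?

1

Merge the second list: minute 31 to minute 227.
A ∪ B = minute 25 to minute 238.
That is 1 disjoint piece.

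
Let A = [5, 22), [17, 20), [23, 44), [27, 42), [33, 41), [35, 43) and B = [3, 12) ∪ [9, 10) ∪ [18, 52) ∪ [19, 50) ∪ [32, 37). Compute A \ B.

[12, 18)

First set merges to [5, 22), [23, 44).
Second set merges to [3, 12), [18, 52).
[5, 22) minus B → [12, 18).
[23, 44): fully covered by B → removed.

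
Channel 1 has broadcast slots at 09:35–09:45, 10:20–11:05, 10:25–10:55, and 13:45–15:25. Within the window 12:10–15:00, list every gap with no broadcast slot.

Covered (merged): 09:35–09:45, 10:20–11:05, 13:45–15:25.
Gaps within 12:10–15:00: 12:10–13:45.

12:10–13:45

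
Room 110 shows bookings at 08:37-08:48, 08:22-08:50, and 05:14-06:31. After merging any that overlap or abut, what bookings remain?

Sort by start: 05:14-06:31, 08:22-08:50, 08:37-08:48.
08:22-08:50 is disjoint → start new block.
08:37-08:48 overlaps/touches 08:22-08:50 → extend to 08:22-08:50.

05:14-06:31, 08:22-08:50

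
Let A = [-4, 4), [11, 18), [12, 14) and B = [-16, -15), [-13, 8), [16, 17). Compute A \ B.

[11, 16) ∪ [17, 18)

A, merged: [-4, 4), [11, 18).
[-4, 4) lies entirely inside B → drops out.
[11, 18) with B removed leaves [11, 16), [17, 18).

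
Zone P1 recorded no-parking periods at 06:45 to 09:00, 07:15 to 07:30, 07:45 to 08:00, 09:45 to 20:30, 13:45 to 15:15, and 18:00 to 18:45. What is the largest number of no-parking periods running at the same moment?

Sweep endpoints in order; track running count of active intervals.
Peak of 2 reached at 07:15.

2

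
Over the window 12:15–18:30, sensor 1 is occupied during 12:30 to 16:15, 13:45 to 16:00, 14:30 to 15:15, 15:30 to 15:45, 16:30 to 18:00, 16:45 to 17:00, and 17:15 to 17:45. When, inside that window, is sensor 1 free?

12:15–12:30, 16:15–16:30, 18:00–18:30

Covered (merged): 12:30–16:15, 16:30–18:00.
Gaps within 12:15–18:30: 12:15–12:30, 16:15–16:30, 18:00–18:30.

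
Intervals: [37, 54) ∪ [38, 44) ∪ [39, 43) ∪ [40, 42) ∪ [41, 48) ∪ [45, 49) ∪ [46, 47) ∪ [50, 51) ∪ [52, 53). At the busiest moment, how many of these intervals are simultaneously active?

5

At 41, 5 of the intervals are simultaneously active.
No point has more.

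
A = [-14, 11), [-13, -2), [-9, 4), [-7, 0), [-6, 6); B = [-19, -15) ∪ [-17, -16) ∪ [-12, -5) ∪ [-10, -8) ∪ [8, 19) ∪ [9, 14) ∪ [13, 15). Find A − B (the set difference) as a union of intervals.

A, merged: [-14, 11).
B, merged: [-19, -15), [-12, -5), [8, 19).
[-14, 11) with B removed leaves [-14, -12), [-5, 8).

[-14, -12) ∪ [-5, 8)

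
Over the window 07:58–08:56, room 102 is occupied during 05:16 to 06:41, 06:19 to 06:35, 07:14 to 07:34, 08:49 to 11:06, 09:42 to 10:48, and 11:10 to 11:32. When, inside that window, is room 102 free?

Covered (merged): 05:16-06:41, 07:14-07:34, 08:49-11:06, 11:10-11:32.
Uncovered inside 07:58-08:56: 07:58-08:49.

07:58-08:49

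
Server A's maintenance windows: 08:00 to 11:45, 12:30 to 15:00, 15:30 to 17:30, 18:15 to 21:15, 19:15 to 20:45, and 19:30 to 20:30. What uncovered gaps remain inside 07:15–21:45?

The merged coverage is 08:00-11:45, 12:30-15:00, 15:30-17:30, 18:15-21:15.
Uncovered inside 07:15-21:45: 07:15-08:00, 11:45-12:30, 15:00-15:30, 17:30-18:15, 21:15-21:45.

07:15-08:00, 11:45-12:30, 15:00-15:30, 17:30-18:15, 21:15-21:45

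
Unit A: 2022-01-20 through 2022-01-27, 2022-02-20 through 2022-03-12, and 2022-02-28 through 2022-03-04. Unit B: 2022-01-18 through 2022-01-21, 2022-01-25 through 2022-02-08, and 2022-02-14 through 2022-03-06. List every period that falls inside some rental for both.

Merge the first list: 2022-01-20 through 2022-01-27, 2022-02-20 through 2022-03-12.
2022-01-20 through 2022-01-27 ∩ B → 2022-01-20 through 2022-01-21, 2022-01-25 through 2022-01-27.
2022-02-20 through 2022-03-12 ∩ B → 2022-02-20 through 2022-03-06.

2022-01-20 through 2022-01-21, 2022-01-25 through 2022-01-27, 2022-02-20 through 2022-03-06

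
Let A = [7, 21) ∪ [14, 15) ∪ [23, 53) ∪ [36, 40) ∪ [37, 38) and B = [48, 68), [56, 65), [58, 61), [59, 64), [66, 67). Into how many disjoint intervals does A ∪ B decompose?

2

A, merged: [7, 21), [23, 53).
B, merged: [48, 68).
A ∪ B = [7, 21), [23, 68).
That is 2 disjoint pieces.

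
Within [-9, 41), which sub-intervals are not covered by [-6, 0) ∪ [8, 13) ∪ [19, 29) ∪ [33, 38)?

[-9, -6) ∪ [0, 8) ∪ [13, 19) ∪ [29, 33) ∪ [38, 41)

After merging, the occupied span is [-6, 0), [8, 13), [19, 29), [33, 38).
Gaps within [-9, 41): [-9, -6), [0, 8), [13, 19), [29, 33), [38, 41).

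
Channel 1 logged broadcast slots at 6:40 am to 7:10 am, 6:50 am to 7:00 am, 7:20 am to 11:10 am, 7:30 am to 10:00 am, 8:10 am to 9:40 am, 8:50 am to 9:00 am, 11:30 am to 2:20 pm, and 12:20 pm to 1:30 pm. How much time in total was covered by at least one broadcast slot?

7 h 10 min

Merged: 6:40 am–7:10 am, 7:20 am–11:10 am, 11:30 am–2:20 pm.
Lengths: 30 min + 3 h 50 min + 2 h 50 min = 7 h 10 min.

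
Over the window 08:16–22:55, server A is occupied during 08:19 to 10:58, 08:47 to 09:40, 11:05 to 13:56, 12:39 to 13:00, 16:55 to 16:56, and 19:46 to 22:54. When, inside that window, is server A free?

The merged coverage is 08:19–10:58, 11:05–13:56, 16:55–16:56, 19:46–22:54.
Uncovered inside 08:16–22:55: 08:16–08:19, 10:58–11:05, 13:56–16:55, 16:56–19:46, 22:54–22:55.

08:16–08:19, 10:58–11:05, 13:56–16:55, 16:56–19:46, 22:54–22:55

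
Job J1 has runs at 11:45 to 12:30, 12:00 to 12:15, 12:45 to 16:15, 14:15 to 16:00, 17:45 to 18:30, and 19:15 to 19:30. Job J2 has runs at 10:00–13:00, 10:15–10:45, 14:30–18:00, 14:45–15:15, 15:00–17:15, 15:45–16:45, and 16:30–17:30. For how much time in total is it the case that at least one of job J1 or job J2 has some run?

A, merged: 11:45–12:30, 12:45–16:15, 17:45–18:30, 19:15–19:30.
B, merged: 10:00–13:00, 14:30–18:00.
A ∪ B = 10:00–18:30, 19:15–19:30.
Total: 8 h 30 min + 15 min = 8 h 45 min.

8 h 45 min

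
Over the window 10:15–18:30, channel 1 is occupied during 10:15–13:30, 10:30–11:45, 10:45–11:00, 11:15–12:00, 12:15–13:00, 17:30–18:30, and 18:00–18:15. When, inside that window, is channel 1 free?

Covered (merged): 10:15–13:30, 17:30–18:30.
Complement within 10:15–18:30: 13:30–17:30.

13:30–17:30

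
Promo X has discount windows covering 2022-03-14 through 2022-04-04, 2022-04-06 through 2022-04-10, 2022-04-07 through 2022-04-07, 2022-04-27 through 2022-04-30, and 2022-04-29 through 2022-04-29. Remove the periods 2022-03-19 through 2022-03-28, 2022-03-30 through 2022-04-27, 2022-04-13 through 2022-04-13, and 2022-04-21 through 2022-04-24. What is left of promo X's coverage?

2022-03-14 through 2022-03-18, 2022-03-29 through 2022-03-29, 2022-04-28 through 2022-04-30

A, merged: 2022-03-14 through 2022-04-04, 2022-04-06 through 2022-04-10, 2022-04-27 through 2022-04-30.
B, merged: 2022-03-19 through 2022-03-28, 2022-03-30 through 2022-04-27.
2022-03-14 through 2022-04-04 minus B → 2022-03-14 through 2022-03-18, 2022-03-29 through 2022-03-29.
2022-04-06 through 2022-04-10: fully covered by B → removed.
2022-04-27 through 2022-04-30 minus B → 2022-04-28 through 2022-04-30.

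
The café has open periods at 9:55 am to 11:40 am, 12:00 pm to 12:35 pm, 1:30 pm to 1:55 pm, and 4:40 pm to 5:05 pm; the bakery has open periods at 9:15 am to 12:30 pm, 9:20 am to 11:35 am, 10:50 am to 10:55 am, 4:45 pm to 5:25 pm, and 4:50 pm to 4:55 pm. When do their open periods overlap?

Merge the second list: 9:15 am–12:30 pm, 4:45 pm–5:25 pm.
9:55 am–11:40 am overlaps B on 9:55 am–11:40 am.
12:00 pm–12:35 pm overlaps B on 12:00 pm–12:30 pm.
1:30 pm–1:55 pm falls entirely outside B.
4:40 pm–5:05 pm overlaps B on 4:45 pm–5:05 pm.

9:55 am–11:40 am, 12:00 pm–12:30 pm, 4:45 pm–5:05 pm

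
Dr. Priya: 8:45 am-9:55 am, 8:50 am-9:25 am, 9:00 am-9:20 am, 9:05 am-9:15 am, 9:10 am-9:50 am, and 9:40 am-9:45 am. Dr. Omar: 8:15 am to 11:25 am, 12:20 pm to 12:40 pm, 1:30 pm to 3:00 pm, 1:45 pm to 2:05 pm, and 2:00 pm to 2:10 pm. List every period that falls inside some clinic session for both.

8:45 am–9:55 am

First set merges to 8:45 am–9:55 am.
Second set merges to 8:15 am–11:25 am, 12:20 pm–12:40 pm, 1:30 pm–3:00 pm.
8:45 am–9:55 am meets the second set on 8:45 am–9:55 am.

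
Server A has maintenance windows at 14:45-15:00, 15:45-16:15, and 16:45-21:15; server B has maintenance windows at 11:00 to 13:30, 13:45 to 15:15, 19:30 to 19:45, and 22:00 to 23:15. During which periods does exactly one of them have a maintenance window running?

11:00-13:30, 13:45-14:45, 15:00-15:15, 15:45-16:15, 16:45-19:30, 19:45-21:15, 22:00-23:15

Only in the first: 15:45-16:15, 16:45-19:30, 19:45-21:15.
Only in the second: 11:00-13:30, 13:45-14:45, 15:00-15:15, 22:00-23:15.
Together these are the periods covered by exactly one.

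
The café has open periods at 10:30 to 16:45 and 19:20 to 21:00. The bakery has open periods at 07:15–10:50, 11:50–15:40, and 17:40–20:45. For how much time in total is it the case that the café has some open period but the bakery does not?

A \ B = 10:50–11:50, 15:40–16:45, 20:45–21:00.
Total: 1 h + 1 h 5 min + 15 min = 2 h 20 min.

2 h 20 min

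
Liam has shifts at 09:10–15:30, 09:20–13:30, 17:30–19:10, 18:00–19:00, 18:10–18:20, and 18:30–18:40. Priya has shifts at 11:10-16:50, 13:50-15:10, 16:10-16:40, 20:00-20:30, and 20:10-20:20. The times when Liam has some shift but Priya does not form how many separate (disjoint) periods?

First set merges to 09:10–15:30, 17:30–19:10.
Second set merges to 11:10–16:50, 20:00–20:30.
A \ B = 09:10–11:10, 17:30–19:10.
That is 2 disjoint pieces.

2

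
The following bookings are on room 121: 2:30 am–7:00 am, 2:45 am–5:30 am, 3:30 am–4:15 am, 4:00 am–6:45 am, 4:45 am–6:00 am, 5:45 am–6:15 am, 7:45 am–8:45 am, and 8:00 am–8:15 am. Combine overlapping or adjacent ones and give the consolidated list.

2:45 am-5:30 am overlaps/touches 2:30 am-7:00 am → extend to 2:30 am-7:00 am.
3:30 am-4:15 am overlaps/touches 2:30 am-7:00 am → extend to 2:30 am-7:00 am.
4:00 am-6:45 am overlaps/touches 2:30 am-7:00 am → extend to 2:30 am-7:00 am.
4:45 am-6:00 am overlaps/touches 2:30 am-7:00 am → extend to 2:30 am-7:00 am.
5:45 am-6:15 am overlaps/touches 2:30 am-7:00 am → extend to 2:30 am-7:00 am.
7:45 am-8:45 am is disjoint → start new block.
8:00 am-8:15 am overlaps/touches 7:45 am-8:45 am → extend to 7:45 am-8:45 am.

2:30 am-7:00 am, 7:45 am-8:45 am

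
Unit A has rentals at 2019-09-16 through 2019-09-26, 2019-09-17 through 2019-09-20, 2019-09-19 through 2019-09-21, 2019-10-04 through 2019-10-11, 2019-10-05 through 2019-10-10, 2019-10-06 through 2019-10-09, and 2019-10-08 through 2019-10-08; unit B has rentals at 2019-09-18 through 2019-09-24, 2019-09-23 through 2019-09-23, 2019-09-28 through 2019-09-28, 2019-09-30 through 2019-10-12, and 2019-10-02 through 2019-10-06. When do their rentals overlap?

2019-09-18 through 2019-09-24, 2019-10-04 through 2019-10-11

A, merged: 2019-09-16 through 2019-09-26, 2019-10-04 through 2019-10-11.
B, merged: 2019-09-18 through 2019-09-24, 2019-09-28 through 2019-09-28, 2019-09-30 through 2019-10-12.
2019-09-16 through 2019-09-26 overlaps B on 2019-09-18 through 2019-09-24.
2019-10-04 through 2019-10-11 overlaps B on 2019-10-04 through 2019-10-11.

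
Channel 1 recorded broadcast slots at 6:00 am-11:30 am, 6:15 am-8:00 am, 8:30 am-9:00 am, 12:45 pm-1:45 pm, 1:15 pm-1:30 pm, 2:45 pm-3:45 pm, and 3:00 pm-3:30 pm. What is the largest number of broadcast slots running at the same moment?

At 6:15 am, 2 of the intervals are simultaneously active.
No point has more.

2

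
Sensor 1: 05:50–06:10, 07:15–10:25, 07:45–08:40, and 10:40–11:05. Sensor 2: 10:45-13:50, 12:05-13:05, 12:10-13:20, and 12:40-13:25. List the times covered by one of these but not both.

05:50–06:10, 07:15–10:25, 10:40–10:45, 11:05–13:50

First set merges to 05:50–06:10, 07:15–10:25, 10:40–11:05.
Second set merges to 10:45–13:50.
A \ B = 05:50–06:10, 07:15–10:25, 10:40–10:45.
B \ A = 11:05–13:50.
Union of the two gives the symmetric difference.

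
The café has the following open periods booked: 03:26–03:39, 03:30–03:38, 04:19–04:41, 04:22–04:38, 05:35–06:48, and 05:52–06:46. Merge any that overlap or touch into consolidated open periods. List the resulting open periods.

03:30-03:38 overlaps/touches 03:26-03:39 → extend to 03:26-03:39.
04:19-04:41 is disjoint → start new block.
04:22-04:38 overlaps/touches 04:19-04:41 → extend to 04:19-04:41.
05:35-06:48 is disjoint → start new block.
05:52-06:46 overlaps/touches 05:35-06:48 → extend to 05:35-06:48.

03:26-03:39, 04:19-04:41, 05:35-06:48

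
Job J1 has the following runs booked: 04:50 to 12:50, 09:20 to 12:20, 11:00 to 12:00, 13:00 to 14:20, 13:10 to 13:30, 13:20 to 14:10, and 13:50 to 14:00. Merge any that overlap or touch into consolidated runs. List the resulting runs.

09:20–12:20 overlaps/touches 04:50–12:50 → extend to 04:50–12:50.
11:00–12:00 overlaps/touches 04:50–12:50 → extend to 04:50–12:50.
13:00–14:20 is disjoint → start new block.
13:10–13:30 overlaps/touches 13:00–14:20 → extend to 13:00–14:20.
13:20–14:10 overlaps/touches 13:00–14:20 → extend to 13:00–14:20.
13:50–14:00 overlaps/touches 13:00–14:20 → extend to 13:00–14:20.

04:50–12:50, 13:00–14:20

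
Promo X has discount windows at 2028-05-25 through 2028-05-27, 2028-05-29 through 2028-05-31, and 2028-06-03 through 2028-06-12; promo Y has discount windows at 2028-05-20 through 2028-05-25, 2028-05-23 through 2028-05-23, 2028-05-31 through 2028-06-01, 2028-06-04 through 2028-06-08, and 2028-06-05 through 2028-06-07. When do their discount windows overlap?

Merge the second list: 2028-05-20 through 2028-05-25, 2028-05-31 through 2028-06-01, 2028-06-04 through 2028-06-08.
2028-05-25 through 2028-05-27 meets the second set on 2028-05-25 through 2028-05-25.
2028-05-29 through 2028-05-31 meets the second set on 2028-05-31 through 2028-05-31.
2028-06-03 through 2028-06-12 meets the second set on 2028-06-04 through 2028-06-08.

2028-05-25 through 2028-05-25, 2028-05-31 through 2028-05-31, 2028-06-04 through 2028-06-08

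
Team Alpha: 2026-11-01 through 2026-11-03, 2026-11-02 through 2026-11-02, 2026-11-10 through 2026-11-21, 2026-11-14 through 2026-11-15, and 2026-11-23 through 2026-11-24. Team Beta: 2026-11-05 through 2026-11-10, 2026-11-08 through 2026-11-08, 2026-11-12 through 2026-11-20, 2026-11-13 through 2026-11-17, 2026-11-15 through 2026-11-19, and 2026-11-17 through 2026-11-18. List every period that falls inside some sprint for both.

A, merged: 2026-11-01 through 2026-11-03, 2026-11-10 through 2026-11-21, 2026-11-23 through 2026-11-24.
B, merged: 2026-11-05 through 2026-11-10, 2026-11-12 through 2026-11-20.
2026-11-01 through 2026-11-03 meets no B interval.
2026-11-10 through 2026-11-21 ∩ B → 2026-11-10 through 2026-11-10, 2026-11-12 through 2026-11-20.
2026-11-23 through 2026-11-24 meets no B interval.

2026-11-10 through 2026-11-10, 2026-11-12 through 2026-11-20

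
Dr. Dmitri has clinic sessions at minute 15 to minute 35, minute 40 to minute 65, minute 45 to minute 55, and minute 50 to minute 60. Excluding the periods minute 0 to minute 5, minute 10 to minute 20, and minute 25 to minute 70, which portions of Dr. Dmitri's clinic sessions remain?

First set merges to minute 15 to minute 35, minute 40 to minute 65.
minute 15 to minute 35 minus B → minute 20 to minute 25.
minute 40 to minute 65: fully covered by B → removed.

minute 20 to minute 25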